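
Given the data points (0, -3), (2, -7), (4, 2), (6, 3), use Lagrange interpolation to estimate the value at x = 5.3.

Lagrange interpolation formula:
P(x) = Σ yᵢ × Lᵢ(x)
where Lᵢ(x) = Π_{j≠i} (x - xⱼ)/(xᵢ - xⱼ)

L_0(5.3) = (5.3 - 2)/(0 - 2) × (5.3 - 4)/(0 - 4) × (5.3 - 6)/(0 - 6) = 0.062563
L_1(5.3) = (5.3 - 0)/(2 - 0) × (5.3 - 4)/(2 - 4) × (5.3 - 6)/(2 - 6) = -0.301438
L_2(5.3) = (5.3 - 0)/(4 - 0) × (5.3 - 2)/(4 - 2) × (5.3 - 6)/(4 - 6) = 0.765188
L_3(5.3) = (5.3 - 0)/(6 - 0) × (5.3 - 2)/(6 - 2) × (5.3 - 4)/(6 - 4) = 0.473687

P(5.3) = (-3)×L_0(5.3) + (-7)×L_1(5.3) + 2×L_2(5.3) + 3×L_3(5.3)
P(5.3) = 4.873812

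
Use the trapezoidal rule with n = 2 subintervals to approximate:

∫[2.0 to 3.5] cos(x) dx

f(x) = cos(x)
a = 2.0, b = 3.5, n = 2
h = (b - a)/n = 0.750000

Trapezoidal rule: (h/2)[f(x₀) + 2f(x₁) + 2f(x₂) + ... + f(xₙ)]

x_0 = 2.0000, f(x_0) = -0.416147, coefficient = 1
x_1 = 2.7500, f(x_1) = -0.924302, coefficient = 2
x_2 = 3.5000, f(x_2) = -0.936457, coefficient = 1

I ≈ (0.750000/2) × -3.201208 = -1.200453
Exact value: -1.260081
Error: 0.059628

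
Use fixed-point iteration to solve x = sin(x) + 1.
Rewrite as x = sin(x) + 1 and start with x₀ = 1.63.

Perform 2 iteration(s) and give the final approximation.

Equation: x = sin(x) + 1
Fixed-point form: x = sin(x) + 1
x₀ = 1.63

x_1 = g(1.630000) = 1.998248
x_2 = g(1.998248) = 1.910025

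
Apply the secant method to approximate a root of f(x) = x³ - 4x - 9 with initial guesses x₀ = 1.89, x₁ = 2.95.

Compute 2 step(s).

f(x) = x³ - 4x - 9
x₀ = 1.89, x₁ = 2.95

Secant formula: x_{n+1} = x_n - f(x_n)(x_n - x_{n-1})/(f(x_n) - f(x_{n-1}))

Iteration 1:
  f(1.890000) = -9.808731
  f(2.950000) = 4.872375
  x_2 = 2.950000 - 4.872375×(2.950000 - 1.890000)/(4.872375 - (-9.808731))
       = 2.598207
Iteration 2:
  f(2.950000) = 4.872375
  f(2.598207) = -1.853173
  x_3 = 2.598207 - (-1.853173)×(2.598207 - 2.950000)/(-1.853173 - 4.872375)
       = 2.695140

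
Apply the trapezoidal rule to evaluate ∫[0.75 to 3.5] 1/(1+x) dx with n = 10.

f(x) = 1/(1+x)
a = 0.75, b = 3.5, n = 10
h = (b - a)/n = 0.275000

Trapezoidal rule: (h/2)[f(x₀) + 2f(x₁) + 2f(x₂) + ... + f(xₙ)]

x_0 = 0.7500, f(x_0) = 0.571429, coefficient = 1
x_1 = 1.0250, f(x_1) = 0.493827, coefficient = 2
x_2 = 1.3000, f(x_2) = 0.434783, coefficient = 2
x_3 = 1.5750, f(x_3) = 0.388350, coefficient = 2
x_4 = 1.8500, f(x_4) = 0.350877, coefficient = 2
x_5 = 2.1250, f(x_5) = 0.320000, coefficient = 2
x_6 = 2.4000, f(x_6) = 0.294118, coefficient = 2
x_7 = 2.6750, f(x_7) = 0.272109, coefficient = 2
x_8 = 2.9500, f(x_8) = 0.253165, coefficient = 2
x_9 = 3.2250, f(x_9) = 0.236686, coefficient = 2
x_10 = 3.5000, f(x_10) = 0.222222, coefficient = 1

I ≈ (0.275000/2) × 6.881479 = 0.946203
Exact value: 0.944462
Error: 0.001742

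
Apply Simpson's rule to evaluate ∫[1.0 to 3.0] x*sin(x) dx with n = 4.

f(x) = x*sin(x)
a = 1.0, b = 3.0, n = 4
h = (b - a)/n = 0.500000

Simpson's rule: (h/3)[f(x₀) + 4f(x₁) + 2f(x₂) + ... + f(xₙ)]

x_0 = 1.0000, f(x_0) = 0.841471, coefficient = 1
x_1 = 1.5000, f(x_1) = 1.496242, coefficient = 4
x_2 = 2.0000, f(x_2) = 1.818595, coefficient = 2
x_3 = 2.5000, f(x_3) = 1.496180, coefficient = 4
x_4 = 3.0000, f(x_4) = 0.423360, coefficient = 1

I ≈ (0.500000/3) × 16.871712 = 2.811952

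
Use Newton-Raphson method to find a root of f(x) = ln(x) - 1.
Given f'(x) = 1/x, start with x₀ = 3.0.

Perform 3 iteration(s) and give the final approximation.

f(x) = ln(x) - 1
f'(x) = 1/x
x₀ = 3.0

Newton-Raphson formula: x_{n+1} = x_n - f(x_n)/f'(x_n)

Iteration 1:
  f(3.000000) = 0.098612
  f'(3.000000) = 0.333333
  x_1 = 3.000000 - 0.098612/0.333333 = 2.704163
Iteration 2:
  f(2.704163) = -0.005208
  f'(2.704163) = 0.369800
  x_2 = 2.704163 - (-0.005208)/0.369800 = 2.718245
Iteration 3:
  f(2.718245) = -0.000014
  f'(2.718245) = 0.367884
  x_3 = 2.718245 - (-0.000014)/0.367884 = 2.718282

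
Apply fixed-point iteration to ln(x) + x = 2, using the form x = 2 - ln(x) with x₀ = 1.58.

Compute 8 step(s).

Equation: ln(x) + x = 2
Fixed-point form: x = 2 - ln(x)
x₀ = 1.58

x_1 = g(1.580000) = 1.542575
x_2 = g(1.542575) = 1.566547
x_3 = g(1.566547) = 1.551126
x_4 = g(1.551126) = 1.561019
x_5 = g(1.561019) = 1.554661
x_6 = g(1.554661) = 1.558742
x_7 = g(1.558742) = 1.556121
x_8 = g(1.556121) = 1.557804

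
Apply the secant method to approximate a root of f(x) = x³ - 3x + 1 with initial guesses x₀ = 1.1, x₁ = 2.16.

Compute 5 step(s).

f(x) = x³ - 3x + 1
x₀ = 1.1, x₁ = 2.16

Secant formula: x_{n+1} = x_n - f(x_n)(x_n - x_{n-1})/(f(x_n) - f(x_{n-1}))

Iteration 1:
  f(1.100000) = -0.969000
  f(2.160000) = 4.597696
  x_2 = 2.160000 - 4.597696×(2.160000 - 1.100000)/(4.597696 - (-0.969000))
       = 1.284515
Iteration 2:
  f(2.160000) = 4.597696
  f(1.284515) = -0.734122
  x_3 = 1.284515 - (-0.734122)×(1.284515 - 2.160000)/(-0.734122 - 4.597696)
       = 1.405058
Iteration 3:
  f(1.284515) = -0.734122
  f(1.405058) = -0.441325
  x_4 = 1.405058 - (-0.441325)×(1.405058 - 1.284515)/(-0.441325 - (-0.734122))
       = 1.586749
Iteration 4:
  f(1.405058) = -0.441325
  f(1.586749) = 0.234827
  x_5 = 1.586749 - 0.234827×(1.586749 - 1.405058)/(0.234827 - (-0.441325))
       = 1.523648
Iteration 5:
  f(1.586749) = 0.234827
  f(1.523648) = -0.033790
  x_6 = 1.523648 - (-0.033790)×(1.523648 - 1.586749)/(-0.033790 - 0.234827)
       = 1.531586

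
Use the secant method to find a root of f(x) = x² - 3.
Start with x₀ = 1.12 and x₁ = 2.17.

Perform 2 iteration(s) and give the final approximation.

f(x) = x² - 3
x₀ = 1.12, x₁ = 2.17

Secant formula: x_{n+1} = x_n - f(x_n)(x_n - x_{n-1})/(f(x_n) - f(x_{n-1}))

Iteration 1:
  f(1.120000) = -1.745600
  f(2.170000) = 1.708900
  x_2 = 2.170000 - 1.708900×(2.170000 - 1.120000)/(1.708900 - (-1.745600))
       = 1.650578
Iteration 2:
  f(2.170000) = 1.708900
  f(1.650578) = -0.275594
  x_3 = 1.650578 - (-0.275594)×(1.650578 - 2.170000)/(-0.275594 - 1.708900)
       = 1.722712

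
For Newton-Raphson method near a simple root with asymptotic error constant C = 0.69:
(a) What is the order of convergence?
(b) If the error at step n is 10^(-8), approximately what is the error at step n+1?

(a) Newton-Raphson has quadratic (order 2) convergence near simple roots.
    This means |e_{n+1}| ≈ C|e_n|².

(b) With |e_n| = 10^(-8) and C = 0.69:
    |e_{n+1}| ≈ 0.69 × (10^(-8))² = 0.69 × 10^(-16)

(a) 2 (quadratic); (b) |e_{n+1}| ≈ 6.900e-17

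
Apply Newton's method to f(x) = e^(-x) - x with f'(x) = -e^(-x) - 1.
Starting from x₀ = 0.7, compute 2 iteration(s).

f(x) = e^(-x) - x
f'(x) = -e^(-x) - 1
x₀ = 0.7

Newton-Raphson formula: x_{n+1} = x_n - f(x_n)/f'(x_n)

Iteration 1:
  f(0.700000) = -0.203415
  f'(0.700000) = -1.496585
  x_1 = 0.700000 - (-0.203415)/(-1.496585) = 0.564081
Iteration 2:
  f(0.564081) = 0.004802
  f'(0.564081) = -1.568883
  x_2 = 0.564081 - 0.004802/(-1.568883) = 0.567142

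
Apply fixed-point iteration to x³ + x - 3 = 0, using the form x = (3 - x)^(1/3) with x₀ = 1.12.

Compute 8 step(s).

Equation: x³ + x - 3 = 0
Fixed-point form: x = (3 - x)^(1/3)
x₀ = 1.12

x_1 = g(1.120000) = 1.234201
x_2 = g(1.234201) = 1.208687
x_3 = g(1.208687) = 1.214480
x_4 = g(1.214480) = 1.213170
x_5 = g(1.213170) = 1.213466
x_6 = g(1.213466) = 1.213399
x_7 = g(1.213399) = 1.213414
x_8 = g(1.213414) = 1.213411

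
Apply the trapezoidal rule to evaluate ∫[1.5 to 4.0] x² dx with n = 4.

f(x) = x²
a = 1.5, b = 4.0, n = 4
h = (b - a)/n = 0.625000

Trapezoidal rule: (h/2)[f(x₀) + 2f(x₁) + 2f(x₂) + ... + f(xₙ)]

x_0 = 1.5000, f(x_0) = 2.250000, coefficient = 1
x_1 = 2.1250, f(x_1) = 4.515625, coefficient = 2
x_2 = 2.7500, f(x_2) = 7.562500, coefficient = 2
x_3 = 3.3750, f(x_3) = 11.390625, coefficient = 2
x_4 = 4.0000, f(x_4) = 16.000000, coefficient = 1

I ≈ (0.625000/2) × 65.187500 = 20.371094
Exact value: 20.208333
Error: 0.162760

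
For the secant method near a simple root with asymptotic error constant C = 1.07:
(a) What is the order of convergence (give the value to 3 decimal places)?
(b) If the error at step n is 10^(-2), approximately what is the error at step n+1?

(a) Secant method has superlinear convergence with order φ = (1+√5)/2 ≈ 1.618.
    This means |e_{n+1}| ≈ C|e_n|^1.618.

(b) With |e_n| = 10^(-2) and C = 1.07:
    |e_{n+1}| ≈ 1.07 × (10^(-2))^1.618 = 1.07 × 10^(-3.24)

(a) ≈ 1.618 (golden ratio); (b) |e_{n+1}| ≈ 6.213e-04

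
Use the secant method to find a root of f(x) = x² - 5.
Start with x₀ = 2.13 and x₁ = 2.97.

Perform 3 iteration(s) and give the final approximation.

f(x) = x² - 5
x₀ = 2.13, x₁ = 2.97

Secant formula: x_{n+1} = x_n - f(x_n)(x_n - x_{n-1})/(f(x_n) - f(x_{n-1}))

Iteration 1:
  f(2.130000) = -0.463100
  f(2.970000) = 3.820900
  x_2 = 2.970000 - 3.820900×(2.970000 - 2.130000)/(3.820900 - (-0.463100))
       = 2.220804
Iteration 2:
  f(2.970000) = 3.820900
  f(2.220804) = -0.068030
  x_3 = 2.220804 - (-0.068030)×(2.220804 - 2.970000)/(-0.068030 - 3.820900)
       = 2.233910
Iteration 3:
  f(2.220804) = -0.068030
  f(2.233910) = -0.009647
  x_4 = 2.233910 - (-0.009647)×(2.233910 - 2.220804)/(-0.009647 - (-0.068030))
       = 2.236075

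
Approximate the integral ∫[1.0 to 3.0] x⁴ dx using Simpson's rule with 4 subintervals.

f(x) = x⁴
a = 1.0, b = 3.0, n = 4
h = (b - a)/n = 0.500000

Simpson's rule: (h/3)[f(x₀) + 4f(x₁) + 2f(x₂) + ... + f(xₙ)]

x_0 = 1.0000, f(x_0) = 1.000000, coefficient = 1
x_1 = 1.5000, f(x_1) = 5.062500, coefficient = 4
x_2 = 2.0000, f(x_2) = 16.000000, coefficient = 2
x_3 = 2.5000, f(x_3) = 39.062500, coefficient = 4
x_4 = 3.0000, f(x_4) = 81.000000, coefficient = 1

I ≈ (0.500000/3) × 290.500000 = 48.416667
Exact value: 48.400000
Error: 0.016667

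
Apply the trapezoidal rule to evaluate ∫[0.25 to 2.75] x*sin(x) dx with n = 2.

f(x) = x*sin(x)
a = 0.25, b = 2.75, n = 2
h = (b - a)/n = 1.250000

Trapezoidal rule: (h/2)[f(x₀) + 2f(x₁) + 2f(x₂) + ... + f(xₙ)]

x_0 = 0.2500, f(x_0) = 0.061851, coefficient = 1
x_1 = 1.5000, f(x_1) = 1.496242, coefficient = 2
x_2 = 2.7500, f(x_2) = 1.049568, coefficient = 1

I ≈ (1.250000/2) × 4.103904 = 2.564940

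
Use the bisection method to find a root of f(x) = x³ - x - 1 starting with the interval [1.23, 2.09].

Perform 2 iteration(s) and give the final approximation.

f(x) = x³ - x - 1
Initial interval: [1.23, 2.09]

Iteration 1:
  c_1 = (1.230000 + 2.090000)/2 = 1.660000
  f(c_1) = f(1.660000) = 1.914296
  f(a) × f(c) < 0, new interval: [1.230000, 1.660000]
Iteration 2:
  c_2 = (1.230000 + 1.660000)/2 = 1.445000
  f(c_2) = f(1.445000) = 0.572196
  f(a) × f(c) < 0, new interval: [1.230000, 1.445000]

After 2 iteration(s), the approximation is c_2 = 1.445000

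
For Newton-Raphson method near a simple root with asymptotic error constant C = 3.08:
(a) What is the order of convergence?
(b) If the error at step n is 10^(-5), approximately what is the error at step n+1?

(a) Newton-Raphson has quadratic (order 2) convergence near simple roots.
    This means |e_{n+1}| ≈ C|e_n|².

(b) With |e_n| = 10^(-5) and C = 3.08:
    |e_{n+1}| ≈ 3.08 × (10^(-5))² = 3.08 × 10^(-10)

(a) 2 (quadratic); (b) |e_{n+1}| ≈ 3.080e-10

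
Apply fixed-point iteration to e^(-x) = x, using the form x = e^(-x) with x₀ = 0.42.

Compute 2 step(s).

Equation: e^(-x) = x
Fixed-point form: x = e^(-x)
x₀ = 0.42

x_1 = g(0.420000) = 0.657047
x_2 = g(0.657047) = 0.518380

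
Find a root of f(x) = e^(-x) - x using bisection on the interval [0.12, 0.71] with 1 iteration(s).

f(x) = e^(-x) - x
Initial interval: [0.12, 0.71]

Iteration 1:
  c_1 = (0.120000 + 0.710000)/2 = 0.415000
  f(c_1) = f(0.415000) = 0.245340
  f(a) × f(c) ≥ 0, new interval: [0.415000, 0.710000]

After 1 iteration(s), the approximation is c_1 = 0.415000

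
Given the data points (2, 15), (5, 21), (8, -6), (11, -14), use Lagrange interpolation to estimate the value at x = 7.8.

Lagrange interpolation formula:
P(x) = Σ yᵢ × Lᵢ(x)
where Lᵢ(x) = Π_{j≠i} (x - xⱼ)/(xᵢ - xⱼ)

L_0(7.8) = (7.8 - 5)/(2 - 5) × (7.8 - 8)/(2 - 8) × (7.8 - 11)/(2 - 11) = -0.011062
L_1(7.8) = (7.8 - 2)/(5 - 2) × (7.8 - 8)/(5 - 8) × (7.8 - 11)/(5 - 11) = 0.068741
L_2(7.8) = (7.8 - 2)/(8 - 2) × (7.8 - 5)/(8 - 5) × (7.8 - 11)/(8 - 11) = 0.962370
L_3(7.8) = (7.8 - 2)/(11 - 2) × (7.8 - 5)/(11 - 5) × (7.8 - 8)/(11 - 8) = -0.020049

P(7.8) = 15×L_0(7.8) + 21×L_1(7.8) + (-6)×L_2(7.8) + (-14)×L_3(7.8)
P(7.8) = -4.215901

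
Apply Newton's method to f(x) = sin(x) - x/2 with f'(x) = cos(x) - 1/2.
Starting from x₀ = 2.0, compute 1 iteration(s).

f(x) = sin(x) - x/2
f'(x) = cos(x) - 1/2
x₀ = 2.0

Newton-Raphson formula: x_{n+1} = x_n - f(x_n)/f'(x_n)

Iteration 1:
  f(2.000000) = -0.090703
  f'(2.000000) = -0.916147
  x_1 = 2.000000 - (-0.090703)/(-0.916147) = 1.900996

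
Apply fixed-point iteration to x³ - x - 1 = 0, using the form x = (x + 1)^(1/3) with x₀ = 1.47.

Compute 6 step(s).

Equation: x³ - x - 1 = 0
Fixed-point form: x = (x + 1)^(1/3)
x₀ = 1.47

x_1 = g(1.470000) = 1.351758
x_2 = g(1.351758) = 1.329834
x_3 = g(1.329834) = 1.325689
x_4 = g(1.325689) = 1.324902
x_5 = g(1.324902) = 1.324753
x_6 = g(1.324753) = 1.324725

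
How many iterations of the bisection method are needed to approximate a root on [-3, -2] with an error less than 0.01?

We need (b-a)/2^n ≤ 0.01
(-2 - (-3))/2^n ≤ 0.01
1/2^n ≤ 0.01
2^n ≥ 100
n ≥ log₂(100) = 6.64
n ≥ 7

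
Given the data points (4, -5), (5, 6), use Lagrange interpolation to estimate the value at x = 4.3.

Lagrange interpolation formula:
P(x) = Σ yᵢ × Lᵢ(x)
where Lᵢ(x) = Π_{j≠i} (x - xⱼ)/(xᵢ - xⱼ)

L_0(4.3) = (4.3 - 5)/(4 - 5) = 0.700000
L_1(4.3) = (4.3 - 4)/(5 - 4) = 0.300000

P(4.3) = (-5)×L_0(4.3) + 6×L_1(4.3)
P(4.3) = -1.700000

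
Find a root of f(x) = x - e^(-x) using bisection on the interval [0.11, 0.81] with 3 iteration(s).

f(x) = x - e^(-x)
Initial interval: [0.11, 0.81]

Iteration 1:
  c_1 = (0.110000 + 0.810000)/2 = 0.460000
  f(c_1) = f(0.460000) = -0.171284
  f(a) × f(c) ≥ 0, new interval: [0.460000, 0.810000]
Iteration 2:
  c_2 = (0.460000 + 0.810000)/2 = 0.635000
  f(c_2) = f(0.635000) = 0.105065
  f(a) × f(c) < 0, new interval: [0.460000, 0.635000]
Iteration 3:
  c_3 = (0.460000 + 0.635000)/2 = 0.547500
  f(c_3) = f(0.547500) = -0.030894
  f(a) × f(c) ≥ 0, new interval: [0.547500, 0.635000]

After 3 iteration(s), the approximation is c_3 = 0.547500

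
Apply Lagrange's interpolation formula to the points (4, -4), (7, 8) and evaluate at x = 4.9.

Lagrange interpolation formula:
P(x) = Σ yᵢ × Lᵢ(x)
where Lᵢ(x) = Π_{j≠i} (x - xⱼ)/(xᵢ - xⱼ)

L_0(4.9) = (4.9 - 7)/(4 - 7) = 0.700000
L_1(4.9) = (4.9 - 4)/(7 - 4) = 0.300000

P(4.9) = (-4)×L_0(4.9) + 8×L_1(4.9)
P(4.9) = -0.400000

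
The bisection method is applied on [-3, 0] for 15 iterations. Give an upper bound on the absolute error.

Bisection error bound: |error| ≤ (b-a)/2^n
|error| ≤ (0 - (-3))/2^15 = 3/2^15
|error| ≤ 0.0000915527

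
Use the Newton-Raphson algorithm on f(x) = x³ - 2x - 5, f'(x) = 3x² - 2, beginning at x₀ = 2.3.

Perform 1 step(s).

f(x) = x³ - 2x - 5
f'(x) = 3x² - 2
x₀ = 2.3

Newton-Raphson formula: x_{n+1} = x_n - f(x_n)/f'(x_n)

Iteration 1:
  f(2.300000) = 2.567000
  f'(2.300000) = 13.870000
  x_1 = 2.300000 - 2.567000/13.870000 = 2.114924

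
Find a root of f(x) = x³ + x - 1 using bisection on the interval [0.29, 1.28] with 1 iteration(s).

f(x) = x³ + x - 1
Initial interval: [0.29, 1.28]

Iteration 1:
  c_1 = (0.290000 + 1.280000)/2 = 0.785000
  f(c_1) = f(0.785000) = 0.268737
  f(a) × f(c) < 0, new interval: [0.290000, 0.785000]

After 1 iteration(s), the approximation is c_1 = 0.785000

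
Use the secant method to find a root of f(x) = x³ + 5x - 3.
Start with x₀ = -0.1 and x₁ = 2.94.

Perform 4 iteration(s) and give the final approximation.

f(x) = x³ + 5x - 3
x₀ = -0.1, x₁ = 2.94

Secant formula: x_{n+1} = x_n - f(x_n)(x_n - x_{n-1})/(f(x_n) - f(x_{n-1}))

Iteration 1:
  f(-0.100000) = -3.501000
  f(2.940000) = 37.112184
  x_2 = 2.940000 - 37.112184×(2.940000 - (-0.100000))/(37.112184 - (-3.501000))
       = 0.162059
Iteration 2:
  f(2.940000) = 37.112184
  f(0.162059) = -2.185450
  x_3 = 0.162059 - (-2.185450)×(0.162059 - 2.940000)/(-2.185450 - 37.112184)
       = 0.316548
Iteration 3:
  f(0.162059) = -2.185450
  f(0.316548) = -1.385542
  x_4 = 0.316548 - (-1.385542)×(0.316548 - 0.162059)/(-1.385542 - (-2.185450))
       = 0.584142
Iteration 4:
  f(0.316548) = -1.385542
  f(0.584142) = 0.120035
  x_5 = 0.584142 - 0.120035×(0.584142 - 0.316548)/(0.120035 - (-1.385542))
       = 0.562808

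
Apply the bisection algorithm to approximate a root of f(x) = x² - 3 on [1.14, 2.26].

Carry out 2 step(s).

f(x) = x² - 3
Initial interval: [1.14, 2.26]

Iteration 1:
  c_1 = (1.140000 + 2.260000)/2 = 1.700000
  f(c_1) = f(1.700000) = -0.110000
  f(a) × f(c) ≥ 0, new interval: [1.700000, 2.260000]
Iteration 2:
  c_2 = (1.700000 + 2.260000)/2 = 1.980000
  f(c_2) = f(1.980000) = 0.920400
  f(a) × f(c) < 0, new interval: [1.700000, 1.980000]

After 2 iteration(s), the approximation is c_2 = 1.980000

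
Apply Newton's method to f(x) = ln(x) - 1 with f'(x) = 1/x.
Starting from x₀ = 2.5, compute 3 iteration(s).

f(x) = ln(x) - 1
f'(x) = 1/x
x₀ = 2.5

Newton-Raphson formula: x_{n+1} = x_n - f(x_n)/f'(x_n)

Iteration 1:
  f(2.500000) = -0.083709
  f'(2.500000) = 0.400000
  x_1 = 2.500000 - (-0.083709)/0.400000 = 2.709273
Iteration 2:
  f(2.709273) = -0.003320
  f'(2.709273) = 0.369103
  x_2 = 2.709273 - (-0.003320)/0.369103 = 2.718267
Iteration 3:
  f(2.718267) = -0.000005
  f'(2.718267) = 0.367881
  x_3 = 2.718267 - (-0.000005)/0.367881 = 2.718282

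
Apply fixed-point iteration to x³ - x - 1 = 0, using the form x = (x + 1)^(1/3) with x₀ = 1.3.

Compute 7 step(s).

Equation: x³ - x - 1 = 0
Fixed-point form: x = (x + 1)^(1/3)
x₀ = 1.3

x_1 = g(1.300000) = 1.320006
x_2 = g(1.320006) = 1.323822
x_3 = g(1.323822) = 1.324548
x_4 = g(1.324548) = 1.324686
x_5 = g(1.324686) = 1.324712
x_6 = g(1.324712) = 1.324717
x_7 = g(1.324717) = 1.324718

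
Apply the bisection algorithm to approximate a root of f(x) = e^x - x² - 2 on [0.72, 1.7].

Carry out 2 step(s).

f(x) = e^x - x² - 2
Initial interval: [0.72, 1.7]

Iteration 1:
  c_1 = (0.720000 + 1.700000)/2 = 1.210000
  f(c_1) = f(1.210000) = -0.110615
  f(a) × f(c) ≥ 0, new interval: [1.210000, 1.700000]
Iteration 2:
  c_2 = (1.210000 + 1.700000)/2 = 1.455000
  f(c_2) = f(1.455000) = 0.167458
  f(a) × f(c) < 0, new interval: [1.210000, 1.455000]

After 2 iteration(s), the approximation is c_2 = 1.455000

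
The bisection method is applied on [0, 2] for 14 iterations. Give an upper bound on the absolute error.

Bisection error bound: |error| ≤ (b-a)/2^n
|error| ≤ (2 - 0)/2^14 = 2/2^14
|error| ≤ 0.0001220703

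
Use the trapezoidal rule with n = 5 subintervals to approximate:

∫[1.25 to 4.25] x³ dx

f(x) = x³
a = 1.25, b = 4.25, n = 5
h = (b - a)/n = 0.600000

Trapezoidal rule: (h/2)[f(x₀) + 2f(x₁) + 2f(x₂) + ... + f(xₙ)]

x_0 = 1.2500, f(x_0) = 1.953125, coefficient = 1
x_1 = 1.8500, f(x_1) = 6.331625, coefficient = 2
x_2 = 2.4500, f(x_2) = 14.706125, coefficient = 2
x_3 = 3.0500, f(x_3) = 28.372625, coefficient = 2
x_4 = 3.6500, f(x_4) = 48.627125, coefficient = 2
x_5 = 4.2500, f(x_5) = 76.765625, coefficient = 1

I ≈ (0.600000/2) × 274.793750 = 82.438125
Exact value: 80.953125
Error: 1.485000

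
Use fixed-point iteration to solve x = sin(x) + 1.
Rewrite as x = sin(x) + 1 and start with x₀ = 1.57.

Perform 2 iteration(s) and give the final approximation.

Equation: x = sin(x) + 1
Fixed-point form: x = sin(x) + 1
x₀ = 1.57

x_1 = g(1.570000) = 2.000000
x_2 = g(2.000000) = 1.909298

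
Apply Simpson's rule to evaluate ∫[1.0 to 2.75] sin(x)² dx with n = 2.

f(x) = sin(x)²
a = 1.0, b = 2.75, n = 2
h = (b - a)/n = 0.875000

Simpson's rule: (h/3)[f(x₀) + 4f(x₁) + 2f(x₂) + ... + f(xₙ)]

x_0 = 1.0000, f(x_0) = 0.708073, coefficient = 1
x_1 = 1.8750, f(x_1) = 0.910280, coefficient = 4
x_2 = 2.7500, f(x_2) = 0.145665, coefficient = 1

I ≈ (0.875000/3) × 4.494857 = 1.311000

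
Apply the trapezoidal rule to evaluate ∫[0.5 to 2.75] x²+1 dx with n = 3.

f(x) = x²+1
a = 0.5, b = 2.75, n = 3
h = (b - a)/n = 0.750000

Trapezoidal rule: (h/2)[f(x₀) + 2f(x₁) + 2f(x₂) + ... + f(xₙ)]

x_0 = 0.5000, f(x_0) = 1.250000, coefficient = 1
x_1 = 1.2500, f(x_1) = 2.562500, coefficient = 2
x_2 = 2.0000, f(x_2) = 5.000000, coefficient = 2
x_3 = 2.7500, f(x_3) = 8.562500, coefficient = 1

I ≈ (0.750000/2) × 24.937500 = 9.351562
Exact value: 9.140625
Error: 0.210937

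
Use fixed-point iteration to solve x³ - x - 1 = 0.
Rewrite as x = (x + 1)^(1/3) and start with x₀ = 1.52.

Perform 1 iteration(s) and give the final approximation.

Equation: x³ - x - 1 = 0
Fixed-point form: x = (x + 1)^(1/3)
x₀ = 1.52

x_1 = g(1.520000) = 1.360818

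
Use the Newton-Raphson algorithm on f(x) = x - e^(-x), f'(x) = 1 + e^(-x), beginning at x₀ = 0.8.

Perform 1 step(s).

f(x) = x - e^(-x)
f'(x) = 1 + e^(-x)
x₀ = 0.8

Newton-Raphson formula: x_{n+1} = x_n - f(x_n)/f'(x_n)

Iteration 1:
  f(0.800000) = 0.350671
  f'(0.800000) = 1.449329
  x_1 = 0.800000 - 0.350671/1.449329 = 0.558046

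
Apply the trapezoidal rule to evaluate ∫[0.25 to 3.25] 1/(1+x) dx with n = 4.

f(x) = 1/(1+x)
a = 0.25, b = 3.25, n = 4
h = (b - a)/n = 0.750000

Trapezoidal rule: (h/2)[f(x₀) + 2f(x₁) + 2f(x₂) + ... + f(xₙ)]

x_0 = 0.2500, f(x_0) = 0.800000, coefficient = 1
x_1 = 1.0000, f(x_1) = 0.500000, coefficient = 2
x_2 = 1.7500, f(x_2) = 0.363636, coefficient = 2
x_3 = 2.5000, f(x_3) = 0.285714, coefficient = 2
x_4 = 3.2500, f(x_4) = 0.235294, coefficient = 1

I ≈ (0.750000/2) × 3.333995 = 1.250248
Exact value: 1.223775
Error: 0.026473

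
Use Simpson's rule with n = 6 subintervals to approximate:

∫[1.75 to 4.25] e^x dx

f(x) = e^x
a = 1.75, b = 4.25, n = 6
h = (b - a)/n = 0.416667

Simpson's rule: (h/3)[f(x₀) + 4f(x₁) + 2f(x₂) + ... + f(xₙ)]

x_0 = 1.7500, f(x_0) = 5.754603, coefficient = 1
x_1 = 2.1667, f(x_1) = 8.729138, coefficient = 4
x_2 = 2.5833, f(x_2) = 13.241202, coefficient = 2
x_3 = 3.0000, f(x_3) = 20.085537, coefficient = 4
x_4 = 3.4167, f(x_4) = 30.467687, coefficient = 2
x_5 = 3.8333, f(x_5) = 46.216336, coefficient = 4
x_6 = 4.2500, f(x_6) = 70.105412, coefficient = 1

I ≈ (0.416667/3) × 463.401838 = 64.361366
Exact value: 64.350810
Error: 0.010557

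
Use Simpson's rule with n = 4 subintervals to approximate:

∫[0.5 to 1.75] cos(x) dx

f(x) = cos(x)
a = 0.5, b = 1.75, n = 4
h = (b - a)/n = 0.312500

Simpson's rule: (h/3)[f(x₀) + 4f(x₁) + 2f(x₂) + ... + f(xₙ)]

x_0 = 0.5000, f(x_0) = 0.877583, coefficient = 1
x_1 = 0.8125, f(x_1) = 0.687686, coefficient = 4
x_2 = 1.1250, f(x_2) = 0.431177, coefficient = 2
x_3 = 1.4375, f(x_3) = 0.132902, coefficient = 4
x_4 = 1.7500, f(x_4) = -0.178246, coefficient = 1

I ≈ (0.312500/3) × 4.844040 = 0.504587
Exact value: 0.504560
Error: 0.000027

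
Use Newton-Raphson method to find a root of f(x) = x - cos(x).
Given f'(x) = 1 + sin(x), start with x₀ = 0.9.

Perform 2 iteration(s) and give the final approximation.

f(x) = x - cos(x)
f'(x) = 1 + sin(x)
x₀ = 0.9

Newton-Raphson formula: x_{n+1} = x_n - f(x_n)/f'(x_n)

Iteration 1:
  f(0.900000) = 0.278390
  f'(0.900000) = 1.783327
  x_1 = 0.900000 - 0.278390/1.783327 = 0.743893
Iteration 2:
  f(0.743893) = 0.008055
  f'(0.743893) = 1.677158
  x_2 = 0.743893 - 0.008055/1.677158 = 0.739090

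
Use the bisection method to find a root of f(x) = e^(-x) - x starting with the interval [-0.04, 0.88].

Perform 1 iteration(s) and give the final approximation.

f(x) = e^(-x) - x
Initial interval: [-0.04, 0.88]

Iteration 1:
  c_1 = (-0.040000 + 0.880000)/2 = 0.420000
  f(c_1) = f(0.420000) = 0.237047
  f(a) × f(c) ≥ 0, new interval: [0.420000, 0.880000]

After 1 iteration(s), the approximation is c_1 = 0.420000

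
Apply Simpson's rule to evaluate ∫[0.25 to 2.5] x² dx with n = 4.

f(x) = x²
a = 0.25, b = 2.5, n = 4
h = (b - a)/n = 0.562500

Simpson's rule: (h/3)[f(x₀) + 4f(x₁) + 2f(x₂) + ... + f(xₙ)]

x_0 = 0.2500, f(x_0) = 0.062500, coefficient = 1
x_1 = 0.8125, f(x_1) = 0.660156, coefficient = 4
x_2 = 1.3750, f(x_2) = 1.890625, coefficient = 2
x_3 = 1.9375, f(x_3) = 3.753906, coefficient = 4
x_4 = 2.5000, f(x_4) = 6.250000, coefficient = 1

I ≈ (0.562500/3) × 27.750000 = 5.203125
Exact value: 5.203125
Error: 0.000000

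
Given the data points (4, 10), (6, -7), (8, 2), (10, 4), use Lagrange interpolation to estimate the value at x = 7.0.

Lagrange interpolation formula:
P(x) = Σ yᵢ × Lᵢ(x)
where Lᵢ(x) = Π_{j≠i} (x - xⱼ)/(xᵢ - xⱼ)

L_0(7.0) = (7.0 - 6)/(4 - 6) × (7.0 - 8)/(4 - 8) × (7.0 - 10)/(4 - 10) = -0.062500
L_1(7.0) = (7.0 - 4)/(6 - 4) × (7.0 - 8)/(6 - 8) × (7.0 - 10)/(6 - 10) = 0.562500
L_2(7.0) = (7.0 - 4)/(8 - 4) × (7.0 - 6)/(8 - 6) × (7.0 - 10)/(8 - 10) = 0.562500
L_3(7.0) = (7.0 - 4)/(10 - 4) × (7.0 - 6)/(10 - 6) × (7.0 - 8)/(10 - 8) = -0.062500

P(7.0) = 10×L_0(7.0) + (-7)×L_1(7.0) + 2×L_2(7.0) + 4×L_3(7.0)
P(7.0) = -3.687500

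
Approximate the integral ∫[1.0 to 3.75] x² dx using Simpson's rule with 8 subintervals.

f(x) = x²
a = 1.0, b = 3.75, n = 8
h = (b - a)/n = 0.343750

Simpson's rule: (h/3)[f(x₀) + 4f(x₁) + 2f(x₂) + ... + f(xₙ)]

x_0 = 1.0000, f(x_0) = 1.000000, coefficient = 1
x_1 = 1.3438, f(x_1) = 1.805664, coefficient = 4
x_2 = 1.6875, f(x_2) = 2.847656, coefficient = 2
x_3 = 2.0312, f(x_3) = 4.125977, coefficient = 4
x_4 = 2.3750, f(x_4) = 5.640625, coefficient = 2
x_5 = 2.7188, f(x_5) = 7.391602, coefficient = 4
x_6 = 3.0625, f(x_6) = 9.378906, coefficient = 2
x_7 = 3.4062, f(x_7) = 11.602539, coefficient = 4
x_8 = 3.7500, f(x_8) = 14.062500, coefficient = 1

I ≈ (0.343750/3) × 150.500000 = 17.244792
Exact value: 17.244792
Error: 0.000000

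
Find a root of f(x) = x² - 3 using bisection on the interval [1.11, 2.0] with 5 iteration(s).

f(x) = x² - 3
Initial interval: [1.11, 2.0]

Iteration 1:
  c_1 = (1.110000 + 2.000000)/2 = 1.555000
  f(c_1) = f(1.555000) = -0.581975
  f(a) × f(c) ≥ 0, new interval: [1.555000, 2.000000]
Iteration 2:
  c_2 = (1.555000 + 2.000000)/2 = 1.777500
  f(c_2) = f(1.777500) = 0.159506
  f(a) × f(c) < 0, new interval: [1.555000, 1.777500]
Iteration 3:
  c_3 = (1.555000 + 1.777500)/2 = 1.666250
  f(c_3) = f(1.666250) = -0.223611
  f(a) × f(c) ≥ 0, new interval: [1.666250, 1.777500]
Iteration 4:
  c_4 = (1.666250 + 1.777500)/2 = 1.721875
  f(c_4) = f(1.721875) = -0.035146
  f(a) × f(c) ≥ 0, new interval: [1.721875, 1.777500]
Iteration 5:
  c_5 = (1.721875 + 1.777500)/2 = 1.749688
  f(c_5) = f(1.749688) = 0.061406
  f(a) × f(c) < 0, new interval: [1.721875, 1.749688]

After 5 iteration(s), the approximation is c_5 = 1.749688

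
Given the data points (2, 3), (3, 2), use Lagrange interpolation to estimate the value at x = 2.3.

Lagrange interpolation formula:
P(x) = Σ yᵢ × Lᵢ(x)
where Lᵢ(x) = Π_{j≠i} (x - xⱼ)/(xᵢ - xⱼ)

L_0(2.3) = (2.3 - 3)/(2 - 3) = 0.700000
L_1(2.3) = (2.3 - 2)/(3 - 2) = 0.300000

P(2.3) = 3×L_0(2.3) + 2×L_1(2.3)
P(2.3) = 2.700000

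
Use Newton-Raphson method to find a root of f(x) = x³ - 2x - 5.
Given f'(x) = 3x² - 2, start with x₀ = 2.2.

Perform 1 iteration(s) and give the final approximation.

f(x) = x³ - 2x - 5
f'(x) = 3x² - 2
x₀ = 2.2

Newton-Raphson formula: x_{n+1} = x_n - f(x_n)/f'(x_n)

Iteration 1:
  f(2.200000) = 1.248000
  f'(2.200000) = 12.520000
  x_1 = 2.200000 - 1.248000/12.520000 = 2.100319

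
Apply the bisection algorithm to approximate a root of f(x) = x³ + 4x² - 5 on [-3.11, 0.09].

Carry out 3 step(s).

f(x) = x³ + 4x² - 5
Initial interval: [-3.11, 0.09]

Iteration 1:
  c_1 = (-3.110000 + 0.090000)/2 = -1.510000
  f(c_1) = f(-1.510000) = 0.677449
  f(a) × f(c) ≥ 0, new interval: [-1.510000, 0.090000]
Iteration 2:
  c_2 = (-1.510000 + 0.090000)/2 = -0.710000
  f(c_2) = f(-0.710000) = -3.341511
  f(a) × f(c) < 0, new interval: [-1.510000, -0.710000]
Iteration 3:
  c_3 = (-1.510000 + (-0.710000))/2 = -1.110000
  f(c_3) = f(-1.110000) = -1.439231
  f(a) × f(c) < 0, new interval: [-1.510000, -1.110000]

After 3 iteration(s), the approximation is c_3 = -1.110000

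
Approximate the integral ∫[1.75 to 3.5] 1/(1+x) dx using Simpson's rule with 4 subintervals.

f(x) = 1/(1+x)
a = 1.75, b = 3.5, n = 4
h = (b - a)/n = 0.437500

Simpson's rule: (h/3)[f(x₀) + 4f(x₁) + 2f(x₂) + ... + f(xₙ)]

x_0 = 1.7500, f(x_0) = 0.363636, coefficient = 1
x_1 = 2.1875, f(x_1) = 0.313725, coefficient = 4
x_2 = 2.6250, f(x_2) = 0.275862, coefficient = 2
x_3 = 3.0625, f(x_3) = 0.246154, coefficient = 4
x_4 = 3.5000, f(x_4) = 0.222222, coefficient = 1

I ≈ (0.437500/3) × 3.377100 = 0.492494
Exact value: 0.492476
Error: 0.000017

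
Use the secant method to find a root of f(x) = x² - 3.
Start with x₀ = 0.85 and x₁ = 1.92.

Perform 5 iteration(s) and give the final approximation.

f(x) = x² - 3
x₀ = 0.85, x₁ = 1.92

Secant formula: x_{n+1} = x_n - f(x_n)(x_n - x_{n-1})/(f(x_n) - f(x_{n-1}))

Iteration 1:
  f(0.850000) = -2.277500
  f(1.920000) = 0.686400
  x_2 = 1.920000 - 0.686400×(1.920000 - 0.850000)/(0.686400 - (-2.277500))
       = 1.672202
Iteration 2:
  f(1.920000) = 0.686400
  f(1.672202) = -0.203740
  x_3 = 1.672202 - (-0.203740)×(1.672202 - 1.920000)/(-0.203740 - 0.686400)
       = 1.728919
Iteration 3:
  f(1.672202) = -0.203740
  f(1.728919) = -0.010838
  x_4 = 1.728919 - (-0.010838)×(1.728919 - 1.672202)/(-0.010838 - (-0.203740))
       = 1.732106
Iteration 4:
  f(1.728919) = -0.010838
  f(1.732106) = 0.000191
  x_5 = 1.732106 - 0.000191×(1.732106 - 1.728919)/(0.000191 - (-0.010838))
       = 1.732051
Iteration 5:
  f(1.732106) = 0.000191
  f(1.732051) = 0.000000
  x_6 = 1.732051 - 0.000000×(1.732051 - 1.732106)/(0.000000 - 0.000191)
       = 1.732051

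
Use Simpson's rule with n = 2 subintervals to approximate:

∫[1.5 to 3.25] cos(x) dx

f(x) = cos(x)
a = 1.5, b = 3.25, n = 2
h = (b - a)/n = 0.875000

Simpson's rule: (h/3)[f(x₀) + 4f(x₁) + 2f(x₂) + ... + f(xₙ)]

x_0 = 1.5000, f(x_0) = 0.070737, coefficient = 1
x_1 = 2.3750, f(x_1) = -0.720278, coefficient = 4
x_2 = 3.2500, f(x_2) = -0.994130, coefficient = 1

I ≈ (0.875000/3) × -3.804506 = -1.109648
Exact value: -1.105690
Error: 0.003958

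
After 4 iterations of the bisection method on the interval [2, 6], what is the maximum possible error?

Bisection error bound: |error| ≤ (b-a)/2^n
|error| ≤ (6 - 2)/2^4 = 4/2^4
|error| ≤ 0.2500000000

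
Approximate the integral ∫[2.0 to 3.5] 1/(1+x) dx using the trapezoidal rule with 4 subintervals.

f(x) = 1/(1+x)
a = 2.0, b = 3.5, n = 4
h = (b - a)/n = 0.375000

Trapezoidal rule: (h/2)[f(x₀) + 2f(x₁) + 2f(x₂) + ... + f(xₙ)]

x_0 = 2.0000, f(x_0) = 0.333333, coefficient = 1
x_1 = 2.3750, f(x_1) = 0.296296, coefficient = 2
x_2 = 2.7500, f(x_2) = 0.266667, coefficient = 2
x_3 = 3.1250, f(x_3) = 0.242424, coefficient = 2
x_4 = 3.5000, f(x_4) = 0.222222, coefficient = 1

I ≈ (0.375000/2) × 2.166330 = 0.406187
Exact value: 0.405465
Error: 0.000722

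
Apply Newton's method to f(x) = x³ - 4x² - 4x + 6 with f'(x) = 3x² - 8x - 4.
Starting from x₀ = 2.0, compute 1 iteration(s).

f(x) = x³ - 4x² - 4x + 6
f'(x) = 3x² - 8x - 4
x₀ = 2.0

Newton-Raphson formula: x_{n+1} = x_n - f(x_n)/f'(x_n)

Iteration 1:
  f(2.000000) = -10.000000
  f'(2.000000) = -8.000000
  x_1 = 2.000000 - (-10.000000)/(-8.000000) = 0.750000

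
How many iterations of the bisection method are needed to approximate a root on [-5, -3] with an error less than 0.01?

We need (b-a)/2^n ≤ 0.01
(-3 - (-5))/2^n ≤ 0.01
2/2^n ≤ 0.01
2^n ≥ 200
n ≥ log₂(200) = 7.64
n ≥ 8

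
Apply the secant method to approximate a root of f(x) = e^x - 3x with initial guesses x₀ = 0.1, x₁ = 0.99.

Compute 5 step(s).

f(x) = e^x - 3x
x₀ = 0.1, x₁ = 0.99

Secant formula: x_{n+1} = x_n - f(x_n)(x_n - x_{n-1})/(f(x_n) - f(x_{n-1}))

Iteration 1:
  f(0.100000) = 0.805171
  f(0.990000) = -0.278766
  x_2 = 0.990000 - (-0.278766)×(0.990000 - 0.100000)/(-0.278766 - 0.805171)
       = 0.761111
Iteration 2:
  f(0.990000) = -0.278766
  f(0.761111) = -0.142680
  x_3 = 0.761111 - (-0.142680)×(0.761111 - 0.990000)/(-0.142680 - (-0.278766))
       = 0.521131
Iteration 3:
  f(0.761111) = -0.142680
  f(0.521131) = 0.120538
  x_4 = 0.521131 - 0.120538×(0.521131 - 0.761111)/(0.120538 - (-0.142680))
       = 0.631027
Iteration 4:
  f(0.521131) = 0.120538
  f(0.631027) = -0.013542
  x_5 = 0.631027 - (-0.013542)×(0.631027 - 0.521131)/(-0.013542 - 0.120538)
       = 0.619928
Iteration 5:
  f(0.631027) = -0.013542
  f(0.619928) = -0.000990
  x_6 = 0.619928 - (-0.000990)×(0.619928 - 0.631027)/(-0.000990 - (-0.013542))
       = 0.619053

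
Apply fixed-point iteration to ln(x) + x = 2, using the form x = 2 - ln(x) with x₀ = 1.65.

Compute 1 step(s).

Equation: ln(x) + x = 2
Fixed-point form: x = 2 - ln(x)
x₀ = 1.65

x_1 = g(1.650000) = 1.499225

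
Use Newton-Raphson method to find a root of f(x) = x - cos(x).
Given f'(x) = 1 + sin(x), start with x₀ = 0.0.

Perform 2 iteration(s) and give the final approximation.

f(x) = x - cos(x)
f'(x) = 1 + sin(x)
x₀ = 0.0

Newton-Raphson formula: x_{n+1} = x_n - f(x_n)/f'(x_n)

Iteration 1:
  f(0.000000) = -1.000000
  f'(0.000000) = 1.000000
  x_1 = 0.000000 - (-1.000000)/1.000000 = 1.000000
Iteration 2:
  f(1.000000) = 0.459698
  f'(1.000000) = 1.841471
  x_2 = 1.000000 - 0.459698/1.841471 = 0.750364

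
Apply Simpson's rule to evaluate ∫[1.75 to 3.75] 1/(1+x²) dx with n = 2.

f(x) = 1/(1+x²)
a = 1.75, b = 3.75, n = 2
h = (b - a)/n = 1.000000

Simpson's rule: (h/3)[f(x₀) + 4f(x₁) + 2f(x₂) + ... + f(xₙ)]

x_0 = 1.7500, f(x_0) = 0.246154, coefficient = 1
x_1 = 2.7500, f(x_1) = 0.116788, coefficient = 4
x_2 = 3.7500, f(x_2) = 0.066390, coefficient = 1

I ≈ (1.000000/3) × 0.779697 = 0.259899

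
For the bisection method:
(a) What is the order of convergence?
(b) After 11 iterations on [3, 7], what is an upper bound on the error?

(a) Bisection has linear (order 1) convergence; the error is halved each step.

(b) Error bound = (b-a)/2^n = (7 - 3)/2^{11}
    = 4/2^{11}

(a) 1 (linear); (b) error ≤ 1.95e-03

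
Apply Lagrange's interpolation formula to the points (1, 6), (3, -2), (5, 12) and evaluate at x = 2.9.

Lagrange interpolation formula:
P(x) = Σ yᵢ × Lᵢ(x)
where Lᵢ(x) = Π_{j≠i} (x - xⱼ)/(xᵢ - xⱼ)

L_0(2.9) = (2.9 - 3)/(1 - 3) × (2.9 - 5)/(1 - 5) = 0.026250
L_1(2.9) = (2.9 - 1)/(3 - 1) × (2.9 - 5)/(3 - 5) = 0.997500
L_2(2.9) = (2.9 - 1)/(5 - 1) × (2.9 - 3)/(5 - 3) = -0.023750

P(2.9) = 6×L_0(2.9) + (-2)×L_1(2.9) + 12×L_2(2.9)
P(2.9) = -2.122500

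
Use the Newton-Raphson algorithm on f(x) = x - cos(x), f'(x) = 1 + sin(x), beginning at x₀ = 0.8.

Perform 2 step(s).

f(x) = x - cos(x)
f'(x) = 1 + sin(x)
x₀ = 0.8

Newton-Raphson formula: x_{n+1} = x_n - f(x_n)/f'(x_n)

Iteration 1:
  f(0.800000) = 0.103293
  f'(0.800000) = 1.717356
  x_1 = 0.800000 - 0.103293/1.717356 = 0.739853
Iteration 2:
  f(0.739853) = 0.001286
  f'(0.739853) = 1.674180
  x_2 = 0.739853 - 0.001286/1.674180 = 0.739085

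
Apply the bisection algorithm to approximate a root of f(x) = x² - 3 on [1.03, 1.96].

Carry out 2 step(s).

f(x) = x² - 3
Initial interval: [1.03, 1.96]

Iteration 1:
  c_1 = (1.030000 + 1.960000)/2 = 1.495000
  f(c_1) = f(1.495000) = -0.764975
  f(a) × f(c) ≥ 0, new interval: [1.495000, 1.960000]
Iteration 2:
  c_2 = (1.495000 + 1.960000)/2 = 1.727500
  f(c_2) = f(1.727500) = -0.015744
  f(a) × f(c) ≥ 0, new interval: [1.727500, 1.960000]

After 2 iteration(s), the approximation is c_2 = 1.727500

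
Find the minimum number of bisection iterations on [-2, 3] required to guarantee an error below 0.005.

We need (b-a)/2^n ≤ 0.005
(3 - (-2))/2^n ≤ 0.005
5/2^n ≤ 0.005
2^n ≥ 1000
n ≥ log₂(1000) = 9.97
n ≥ 10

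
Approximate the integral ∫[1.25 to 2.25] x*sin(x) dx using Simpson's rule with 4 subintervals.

f(x) = x*sin(x)
a = 1.25, b = 2.25, n = 4
h = (b - a)/n = 0.250000

Simpson's rule: (h/3)[f(x₀) + 4f(x₁) + 2f(x₂) + ... + f(xₙ)]

x_0 = 1.2500, f(x_0) = 1.186231, coefficient = 1
x_1 = 1.5000, f(x_1) = 1.496242, coefficient = 4
x_2 = 1.7500, f(x_2) = 1.721975, coefficient = 2
x_3 = 2.0000, f(x_3) = 1.818595, coefficient = 4
x_4 = 2.2500, f(x_4) = 1.750665, coefficient = 1

I ≈ (0.250000/3) × 19.640196 = 1.636683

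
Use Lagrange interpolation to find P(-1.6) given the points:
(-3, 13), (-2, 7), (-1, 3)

Lagrange interpolation formula:
P(x) = Σ yᵢ × Lᵢ(x)
where Lᵢ(x) = Π_{j≠i} (x - xⱼ)/(xᵢ - xⱼ)

L_0(-1.6) = (-1.6 - (-2))/(-3 - (-2)) × (-1.6 - (-1))/(-3 - (-1)) = -0.120000
L_1(-1.6) = (-1.6 - (-3))/(-2 - (-3)) × (-1.6 - (-1))/(-2 - (-1)) = 0.840000
L_2(-1.6) = (-1.6 - (-3))/(-1 - (-3)) × (-1.6 - (-2))/(-1 - (-2)) = 0.280000

P(-1.6) = 13×L_0(-1.6) + 7×L_1(-1.6) + 3×L_2(-1.6)
P(-1.6) = 5.160000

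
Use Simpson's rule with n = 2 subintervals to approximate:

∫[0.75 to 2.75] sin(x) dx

f(x) = sin(x)
a = 0.75, b = 2.75, n = 2
h = (b - a)/n = 1.000000

Simpson's rule: (h/3)[f(x₀) + 4f(x₁) + 2f(x₂) + ... + f(xₙ)]

x_0 = 0.7500, f(x_0) = 0.681639, coefficient = 1
x_1 = 1.7500, f(x_1) = 0.983986, coefficient = 4
x_2 = 2.7500, f(x_2) = 0.381661, coefficient = 1

I ≈ (1.000000/3) × 4.999244 = 1.666415
Exact value: 1.655991
Error: 0.010423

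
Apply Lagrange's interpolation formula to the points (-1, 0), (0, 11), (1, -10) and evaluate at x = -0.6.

Lagrange interpolation formula:
P(x) = Σ yᵢ × Lᵢ(x)
where Lᵢ(x) = Π_{j≠i} (x - xⱼ)/(xᵢ - xⱼ)

L_0(-0.6) = (-0.6 - 0)/(-1 - 0) × (-0.6 - 1)/(-1 - 1) = 0.480000
L_1(-0.6) = (-0.6 - (-1))/(0 - (-1)) × (-0.6 - 1)/(0 - 1) = 0.640000
L_2(-0.6) = (-0.6 - (-1))/(1 - (-1)) × (-0.6 - 0)/(1 - 0) = -0.120000

P(-0.6) = 0×L_0(-0.6) + 11×L_1(-0.6) + (-10)×L_2(-0.6)
P(-0.6) = 8.240000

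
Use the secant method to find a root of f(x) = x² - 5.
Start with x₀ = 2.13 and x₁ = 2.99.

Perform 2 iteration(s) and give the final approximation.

f(x) = x² - 5
x₀ = 2.13, x₁ = 2.99

Secant formula: x_{n+1} = x_n - f(x_n)(x_n - x_{n-1})/(f(x_n) - f(x_{n-1}))

Iteration 1:
  f(2.130000) = -0.463100
  f(2.990000) = 3.940100
  x_2 = 2.990000 - 3.940100×(2.990000 - 2.130000)/(3.940100 - (-0.463100))
       = 2.220449
Iteration 2:
  f(2.990000) = 3.940100
  f(2.220449) = -0.069605
  x_3 = 2.220449 - (-0.069605)×(2.220449 - 2.990000)/(-0.069605 - 3.940100)
       = 2.233808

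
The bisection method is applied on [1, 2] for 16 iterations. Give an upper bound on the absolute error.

Bisection error bound: |error| ≤ (b-a)/2^n
|error| ≤ (2 - 1)/2^16 = 1/2^16
|error| ≤ 0.0000152588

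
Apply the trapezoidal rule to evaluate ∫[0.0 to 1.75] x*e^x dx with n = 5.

f(x) = x*e^x
a = 0.0, b = 1.75, n = 5
h = (b - a)/n = 0.350000

Trapezoidal rule: (h/2)[f(x₀) + 2f(x₁) + 2f(x₂) + ... + f(xₙ)]

x_0 = 0.0000, f(x_0) = 0.000000, coefficient = 1
x_1 = 0.3500, f(x_1) = 0.496674, coefficient = 2
x_2 = 0.7000, f(x_2) = 1.409627, coefficient = 2
x_3 = 1.0500, f(x_3) = 3.000534, coefficient = 2
x_4 = 1.4000, f(x_4) = 5.677280, coefficient = 2
x_5 = 1.7500, f(x_5) = 10.070555, coefficient = 1

I ≈ (0.350000/2) × 31.238783 = 5.466787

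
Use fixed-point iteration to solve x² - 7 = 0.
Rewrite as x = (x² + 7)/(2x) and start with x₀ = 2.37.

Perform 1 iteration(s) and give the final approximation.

Equation: x² - 7 = 0
Fixed-point form: x = (x² + 7)/(2x)
x₀ = 2.37

x_1 = g(2.370000) = 2.661793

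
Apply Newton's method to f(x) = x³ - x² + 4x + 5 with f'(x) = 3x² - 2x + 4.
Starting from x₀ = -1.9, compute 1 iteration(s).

f(x) = x³ - x² + 4x + 5
f'(x) = 3x² - 2x + 4
x₀ = -1.9

Newton-Raphson formula: x_{n+1} = x_n - f(x_n)/f'(x_n)

Iteration 1:
  f(-1.900000) = -13.069000
  f'(-1.900000) = 18.630000
  x_1 = -1.900000 - (-13.069000)/18.630000 = -1.198497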